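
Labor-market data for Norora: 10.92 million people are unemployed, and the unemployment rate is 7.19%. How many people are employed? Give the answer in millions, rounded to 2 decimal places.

About 140.96 million are employed.

Labor force = U / u = 10.92 / 0.0719 ≈ 151.88 million.
Employed = labor force − unemployed = 151.88 − 10.92 = 140.96 million.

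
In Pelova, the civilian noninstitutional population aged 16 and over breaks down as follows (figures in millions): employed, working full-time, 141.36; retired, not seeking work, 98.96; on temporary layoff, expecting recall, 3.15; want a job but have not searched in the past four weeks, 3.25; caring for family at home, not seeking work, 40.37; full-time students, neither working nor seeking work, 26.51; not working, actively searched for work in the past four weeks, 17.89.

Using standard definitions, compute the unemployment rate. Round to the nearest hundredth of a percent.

Employed = 141.36 million.
Unemployed = 3.15 + 17.89 = 21.04 million (jobless and actively searching, or on temporary layoff).
Labor force = 141.36 + 21.04 = 162.40 million.
Unemployment rate = 21.04 / 162.40 = 12.96%.

Unemployment rate ≈ 12.96%.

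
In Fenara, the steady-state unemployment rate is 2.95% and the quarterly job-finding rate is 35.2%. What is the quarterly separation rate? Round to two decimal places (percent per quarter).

Separation rate ≈ 1.07% per quarter.

From u* = s/(s+f): s = u·f/(1−u).
s = 0.0295 × 35.2 / (1 − 0.0295) = 1.0384 / 0.9705 ≈ 1.07% per quarter.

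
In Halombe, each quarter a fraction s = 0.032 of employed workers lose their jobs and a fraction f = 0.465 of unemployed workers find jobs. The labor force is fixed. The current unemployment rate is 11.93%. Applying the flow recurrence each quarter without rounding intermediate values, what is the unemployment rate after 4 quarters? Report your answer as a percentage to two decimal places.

With a fixed labor force, u_{t+1} = u_t + s·(1−u_t) − f·u_t = u_t·(1−s−f) + s.
Here 1−s−f = 0.503 and s = 0.032.
u_1 = 0.119300 × 0.503 + 0.032 = 0.092008.
u_2 = 0.092008 × 0.503 + 0.032 = 0.078280.
u_3 = 0.078280 × 0.503 + 0.032 = 0.071375.
u_4 = 0.071375 × 0.503 + 0.032 = 0.067902.

Unemployment rate after four quarters ≈ 6.79%.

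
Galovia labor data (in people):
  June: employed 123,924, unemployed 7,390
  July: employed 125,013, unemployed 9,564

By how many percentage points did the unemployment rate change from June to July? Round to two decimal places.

June: labor force = 123,924 + 7,390 = 131,314; u = 7,390/131,314 = 5.63%.
July: labor force = 125,013 + 9,564 = 134,577; u = 9,564/134,577 = 7.11%.
Change = 7.11% − 5.63% = +1.48 pp.

The unemployment rate changed by +1.48 percentage points.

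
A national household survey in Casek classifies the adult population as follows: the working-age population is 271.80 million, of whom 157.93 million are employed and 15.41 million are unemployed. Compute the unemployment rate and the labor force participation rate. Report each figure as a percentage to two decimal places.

Unemployment rate ≈ 8.89%; labor force participation rate ≈ 63.77%.

Labor force = employed + unemployed = 157.93 + 15.41 = 173.34 million.
Unemployment rate = 15.41 / 173.34 = 8.89%.
Labor force participation rate = 173.34 / 271.80 = 63.77%.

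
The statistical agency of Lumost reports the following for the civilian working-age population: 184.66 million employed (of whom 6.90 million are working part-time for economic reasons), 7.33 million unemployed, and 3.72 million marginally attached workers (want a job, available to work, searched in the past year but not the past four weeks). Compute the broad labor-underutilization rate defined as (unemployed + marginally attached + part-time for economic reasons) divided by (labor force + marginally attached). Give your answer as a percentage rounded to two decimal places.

Labor force = 184.66 + 7.33 = 191.99 million.
Numerator = 7.33 + 3.72 + 6.90 = 17.95 million.
Denominator = 191.99 + 3.72 = 195.71 million.
Broad rate = 17.95 / 195.71 = 9.17%.

Broad underutilization rate ≈ 9.17%.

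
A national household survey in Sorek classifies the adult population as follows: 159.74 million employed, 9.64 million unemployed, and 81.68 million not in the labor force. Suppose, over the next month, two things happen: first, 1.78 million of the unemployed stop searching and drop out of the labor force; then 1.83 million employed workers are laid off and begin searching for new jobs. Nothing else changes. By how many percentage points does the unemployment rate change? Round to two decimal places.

The unemployment rate changes by +0.09 percentage points.

Initially, labor force = 159.74 + 9.64 = 169.38 million, so u = 9.64/169.38 = 5.69%.
After the first change, unemployed and labor force both fall by 1.78 → E = 159.74, U = 7.86, labor force = 167.60 million.
After the second change, employed falls and unemployed rises by 1.83; labor force unchanged → E = 157.91, U = 9.69, labor force = 167.60 million.
New unemployment rate = 9.69 / 167.60 = 5.78%.
Change = 5.78% − 5.69% = +0.09 percentage points.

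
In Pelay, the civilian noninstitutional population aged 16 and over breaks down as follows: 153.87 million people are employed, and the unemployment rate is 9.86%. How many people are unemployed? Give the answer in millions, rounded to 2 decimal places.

About 16.83 million are unemployed.

Let U be the number unemployed. The labor force is E + U, and U/(E+U) = 0.0986.
So U = 0.0986 × 153.87 / (1 − 0.0986) = 15.1716 / 0.9014 ≈ 16.83 million.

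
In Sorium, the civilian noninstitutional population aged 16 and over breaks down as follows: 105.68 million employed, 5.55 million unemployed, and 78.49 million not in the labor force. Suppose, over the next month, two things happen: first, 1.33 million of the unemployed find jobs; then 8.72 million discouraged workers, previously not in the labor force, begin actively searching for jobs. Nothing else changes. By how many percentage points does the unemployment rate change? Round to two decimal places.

Initially, labor force = 105.68 + 5.55 = 111.23 million, so u = 5.55/111.23 = 4.99%.
After the first change, unemployed falls and employed rises by 1.33; labor force unchanged → E = 107.01, U = 4.22, labor force = 111.23 million.
After the second change, unemployed and labor force both rise by 8.72 → E = 107.01, U = 12.94, labor force = 119.95 million.
New unemployment rate = 12.94 / 119.95 = 10.79%.
Change = 10.79% − 4.99% = +5.80 percentage points.

The unemployment rate changes by +5.80 percentage points.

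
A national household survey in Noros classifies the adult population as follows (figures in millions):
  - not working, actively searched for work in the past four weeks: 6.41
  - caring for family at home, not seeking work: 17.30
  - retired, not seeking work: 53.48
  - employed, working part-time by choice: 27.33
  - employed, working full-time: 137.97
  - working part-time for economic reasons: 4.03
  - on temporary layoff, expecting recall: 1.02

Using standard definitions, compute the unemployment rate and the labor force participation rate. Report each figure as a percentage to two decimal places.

Unemployment rate ≈ 4.20%; labor force participation rate ≈ 71.41%.

Employed = 27.33 + 137.97 + 4.03 = 169.33 million (anyone who worked, including part-time for economic reasons, counts as employed).
Unemployed = 6.41 + 1.02 = 7.43 million (jobless and actively searching, or on temporary layoff).
Labor force = 169.33 + 7.43 = 176.76 million.
Not in labor force = 17.30 + 53.48 = 70.78 million (those not working and not actively searching are outside the labor force).
Civilian working-age population = 176.76 + 70.78 = 247.54 million.
Unemployment rate = 7.43 / 176.76 = 4.20%.
Labor force participation rate = 176.76 / 247.54 = 71.41%.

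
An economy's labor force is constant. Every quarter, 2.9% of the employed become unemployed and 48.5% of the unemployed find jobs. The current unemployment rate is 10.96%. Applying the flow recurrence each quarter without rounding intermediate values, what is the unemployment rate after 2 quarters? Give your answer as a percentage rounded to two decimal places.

With a fixed labor force, u_{t+1} = u_t + s·(1−u_t) − f·u_t = u_t·(1−s−f) + s.
Here 1−s−f = 0.486 and s = 0.029.
u_1 = 0.109600 × 0.486 + 0.029 = 0.082266.
u_2 = 0.082266 × 0.486 + 0.029 = 0.068981.

Unemployment rate after two quarters ≈ 6.90%.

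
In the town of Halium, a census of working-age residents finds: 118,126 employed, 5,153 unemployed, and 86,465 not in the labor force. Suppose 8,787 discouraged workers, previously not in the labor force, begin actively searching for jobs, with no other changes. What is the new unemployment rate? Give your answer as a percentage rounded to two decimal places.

Initially, labor force = 118,126 + 5,153 = 123,279, so u = 5,153/123,279 = 4.18%.
After the change, unemployed and labor force both rise by 8,787 → E = 118,126, U = 13,940, labor force = 132,066.
New unemployment rate = 13,940 / 132,066 = 10.56%.

New unemployment rate ≈ 10.56%.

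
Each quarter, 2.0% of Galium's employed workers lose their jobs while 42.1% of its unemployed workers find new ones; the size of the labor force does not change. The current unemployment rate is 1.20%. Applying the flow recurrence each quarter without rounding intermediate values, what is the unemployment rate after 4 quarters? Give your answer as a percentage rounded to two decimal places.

Unemployment rate after four quarters ≈ 4.21%.

With a fixed labor force, u_{t+1} = u_t + s·(1−u_t) − f·u_t = u_t·(1−s−f) + s.
Here 1−s−f = 0.559 and s = 0.020.
u_1 = 0.012000 × 0.559 + 0.020 = 0.026708.
u_2 = 0.026708 × 0.559 + 0.020 = 0.034930.
u_3 = 0.034930 × 0.559 + 0.020 = 0.039526.
u_4 = 0.039526 × 0.559 + 0.020 = 0.042095.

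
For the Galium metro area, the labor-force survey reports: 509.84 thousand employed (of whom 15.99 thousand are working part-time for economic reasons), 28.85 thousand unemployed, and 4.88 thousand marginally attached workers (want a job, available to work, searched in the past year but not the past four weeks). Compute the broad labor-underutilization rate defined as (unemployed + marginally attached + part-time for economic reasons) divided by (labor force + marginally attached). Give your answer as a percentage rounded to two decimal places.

Broad underutilization rate ≈ 9.15%.

Labor force = 509.84 + 28.85 = 538.69 thousand.
Numerator = 28.85 + 4.88 + 15.99 = 49.72 thousand.
Denominator = 538.69 + 4.88 = 543.57 thousand.
Broad rate = 49.72 / 543.57 = 9.15%.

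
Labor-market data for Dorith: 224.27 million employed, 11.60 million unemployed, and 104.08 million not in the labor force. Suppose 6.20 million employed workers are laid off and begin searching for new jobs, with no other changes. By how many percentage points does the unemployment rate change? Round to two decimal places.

The unemployment rate changes by +2.63 percentage points.

Initially, labor force = 224.27 + 11.60 = 235.87 million, so u = 11.60/235.87 = 4.92%.
After the change, employed falls and unemployed rises by 6.20; labor force unchanged → E = 218.07, U = 17.80, labor force = 235.87 million.
New unemployment rate = 17.80 / 235.87 = 7.55%.
Change = 7.55% − 4.92% = +2.63 percentage points.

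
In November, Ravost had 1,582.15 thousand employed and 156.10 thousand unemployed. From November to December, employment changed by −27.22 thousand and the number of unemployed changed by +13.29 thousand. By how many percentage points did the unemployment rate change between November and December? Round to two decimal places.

The unemployment rate changed by +0.84 percentage points.

November: labor force = 1,582.15 + 156.10 = 1,738.25; u = 156.10/1,738.25 = 8.98%.
December: labor force = 1,554.93 + 169.39 = 1,724.32; u = 169.39/1,724.32 = 9.82%.
Change = 9.82% − 8.98% = +0.84 pp.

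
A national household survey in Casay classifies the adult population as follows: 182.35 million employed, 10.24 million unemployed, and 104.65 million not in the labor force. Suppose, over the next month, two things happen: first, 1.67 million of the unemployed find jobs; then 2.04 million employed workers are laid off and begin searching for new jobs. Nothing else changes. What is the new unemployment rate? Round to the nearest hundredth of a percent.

Initially, labor force = 182.35 + 10.24 = 192.59 million, so u = 10.24/192.59 = 5.32%.
After the first change, unemployed falls and employed rises by 1.67; labor force unchanged → E = 184.02, U = 8.57, labor force = 192.59 million.
After the second change, employed falls and unemployed rises by 2.04; labor force unchanged → E = 181.98, U = 10.61, labor force = 192.59 million.
New unemployment rate = 10.61 / 192.59 = 5.51%.

New unemployment rate ≈ 5.51%.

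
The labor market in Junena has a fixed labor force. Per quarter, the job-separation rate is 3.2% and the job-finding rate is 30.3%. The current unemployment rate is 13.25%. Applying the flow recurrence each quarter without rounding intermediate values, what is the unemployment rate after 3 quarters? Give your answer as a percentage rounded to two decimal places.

Unemployment rate after three quarters ≈ 10.64%.

With a fixed labor force, u_{t+1} = u_t + s·(1−u_t) − f·u_t = u_t·(1−s−f) + s.
Here 1−s−f = 0.665 and s = 0.032.
u_1 = 0.132500 × 0.665 + 0.032 = 0.120113.
u_2 = 0.120113 × 0.665 + 0.032 = 0.111875.
u_3 = 0.111875 × 0.665 + 0.032 = 0.106397.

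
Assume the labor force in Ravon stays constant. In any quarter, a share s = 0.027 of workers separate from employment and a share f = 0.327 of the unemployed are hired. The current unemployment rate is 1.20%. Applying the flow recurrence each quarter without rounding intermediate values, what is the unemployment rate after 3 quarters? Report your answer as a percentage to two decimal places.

With a fixed labor force, u_{t+1} = u_t + s·(1−u_t) − f·u_t = u_t·(1−s−f) + s.
Here 1−s−f = 0.646 and s = 0.027.
u_1 = 0.012000 × 0.646 + 0.027 = 0.034752.
u_2 = 0.034752 × 0.646 + 0.027 = 0.049450.
u_3 = 0.049450 × 0.646 + 0.027 = 0.058945.

Unemployment rate after three quarters ≈ 5.89%.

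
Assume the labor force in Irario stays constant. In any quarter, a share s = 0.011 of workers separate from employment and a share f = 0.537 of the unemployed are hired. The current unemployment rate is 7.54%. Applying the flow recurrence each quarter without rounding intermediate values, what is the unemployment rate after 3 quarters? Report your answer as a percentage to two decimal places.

Unemployment rate after three quarters ≈ 2.52%.

With a fixed labor force, u_{t+1} = u_t + s·(1−u_t) − f·u_t = u_t·(1−s−f) + s.
Here 1−s−f = 0.452 and s = 0.011.
u_1 = 0.075400 × 0.452 + 0.011 = 0.045081.
u_2 = 0.045081 × 0.452 + 0.011 = 0.031377.
u_3 = 0.031377 × 0.452 + 0.011 = 0.025182.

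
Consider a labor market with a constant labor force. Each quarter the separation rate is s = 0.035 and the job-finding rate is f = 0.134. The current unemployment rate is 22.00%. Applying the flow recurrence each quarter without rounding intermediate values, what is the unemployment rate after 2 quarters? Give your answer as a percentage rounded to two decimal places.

Unemployment rate after two quarters ≈ 21.60%.

With a fixed labor force, u_{t+1} = u_t + s·(1−u_t) − f·u_t = u_t·(1−s−f) + s.
Here 1−s−f = 0.831 and s = 0.035.
u_1 = 0.220000 × 0.831 + 0.035 = 0.217820.
u_2 = 0.217820 × 0.831 + 0.035 = 0.216008.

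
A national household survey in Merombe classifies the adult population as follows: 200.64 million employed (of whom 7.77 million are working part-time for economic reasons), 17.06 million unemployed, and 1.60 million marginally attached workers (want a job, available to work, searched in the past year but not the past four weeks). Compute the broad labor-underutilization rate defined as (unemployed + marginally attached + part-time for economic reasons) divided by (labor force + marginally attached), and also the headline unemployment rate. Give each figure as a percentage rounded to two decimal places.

Labor force = 200.64 + 17.06 = 217.70 million.
Numerator = 17.06 + 1.60 + 7.77 = 26.43 million.
Denominator = 217.70 + 1.60 = 219.30 million.
Broad rate = 26.43 / 219.30 = 12.05%.
Headline unemployment rate = 17.06 / 217.70 = 7.84%.

Broad underutilization rate ≈ 12.05%; headline unemployment rate ≈ 7.84%.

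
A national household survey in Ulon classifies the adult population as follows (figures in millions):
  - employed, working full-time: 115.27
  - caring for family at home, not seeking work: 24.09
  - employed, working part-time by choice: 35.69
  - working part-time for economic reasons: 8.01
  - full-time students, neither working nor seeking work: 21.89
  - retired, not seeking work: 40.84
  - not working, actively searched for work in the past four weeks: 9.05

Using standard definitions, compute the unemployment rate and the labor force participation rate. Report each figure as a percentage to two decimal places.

Unemployment rate ≈ 5.39%; labor force participation rate ≈ 65.93%.

Employed = 115.27 + 35.69 + 8.01 = 158.97 million (anyone who worked, including part-time for economic reasons, counts as employed).
Unemployed = 9.05 million.
Labor force = 158.97 + 9.05 = 168.02 million.
Not in labor force = 24.09 + 21.89 + 40.84 = 86.82 million (those not working and not actively searching are outside the labor force).
Civilian working-age population = 168.02 + 86.82 = 254.84 million.
Unemployment rate = 9.05 / 168.02 = 5.39%.
Labor force participation rate = 168.02 / 254.84 = 65.93%.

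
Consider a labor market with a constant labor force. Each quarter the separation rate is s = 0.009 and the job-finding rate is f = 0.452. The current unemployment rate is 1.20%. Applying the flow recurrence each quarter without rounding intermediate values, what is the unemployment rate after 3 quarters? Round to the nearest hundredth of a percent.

Unemployment rate after three quarters ≈ 1.83%.

With a fixed labor force, u_{t+1} = u_t + s·(1−u_t) − f·u_t = u_t·(1−s−f) + s.
Here 1−s−f = 0.539 and s = 0.009.
u_1 = 0.012000 × 0.539 + 0.009 = 0.015468.
u_2 = 0.015468 × 0.539 + 0.009 = 0.017337.
u_3 = 0.017337 × 0.539 + 0.009 = 0.018345.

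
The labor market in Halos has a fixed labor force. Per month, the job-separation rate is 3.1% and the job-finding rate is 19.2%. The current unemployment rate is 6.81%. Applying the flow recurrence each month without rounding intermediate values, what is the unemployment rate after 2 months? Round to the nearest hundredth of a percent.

With a fixed labor force, u_{t+1} = u_t + s·(1−u_t) − f·u_t = u_t·(1−s−f) + s.
Here 1−s−f = 0.777 and s = 0.031.
u_1 = 0.068100 × 0.777 + 0.031 = 0.083914.
u_2 = 0.083914 × 0.777 + 0.031 = 0.096201.

Unemployment rate after two months ≈ 9.62%.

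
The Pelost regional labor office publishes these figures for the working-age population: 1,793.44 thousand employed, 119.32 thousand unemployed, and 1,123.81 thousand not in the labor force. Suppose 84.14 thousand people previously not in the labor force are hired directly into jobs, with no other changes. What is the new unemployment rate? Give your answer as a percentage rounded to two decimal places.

Initially, labor force = 1,793.44 + 119.32 = 1,912.76 thousand, so u = 119.32/1,912.76 = 6.24%.
After the change, employed and labor force both rise by 84.14; unemployed unchanged → E = 1,877.58, U = 119.32, labor force = 1,996.90 thousand.
New unemployment rate = 119.32 / 1,996.90 = 5.98%.

New unemployment rate ≈ 5.98%.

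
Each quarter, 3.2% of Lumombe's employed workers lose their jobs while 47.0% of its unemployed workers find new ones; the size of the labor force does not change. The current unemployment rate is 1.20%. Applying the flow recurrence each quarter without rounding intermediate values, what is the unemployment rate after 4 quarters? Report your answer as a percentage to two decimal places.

With a fixed labor force, u_{t+1} = u_t + s·(1−u_t) − f·u_t = u_t·(1−s−f) + s.
Here 1−s−f = 0.498 and s = 0.032.
u_1 = 0.012000 × 0.498 + 0.032 = 0.037976.
u_2 = 0.037976 × 0.498 + 0.032 = 0.050912.
u_3 = 0.050912 × 0.498 + 0.032 = 0.057354.
u_4 = 0.057354 × 0.498 + 0.032 = 0.060562.

Unemployment rate after four quarters ≈ 6.06%.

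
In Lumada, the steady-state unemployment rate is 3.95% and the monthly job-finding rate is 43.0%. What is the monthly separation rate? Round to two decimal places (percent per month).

Separation rate ≈ 1.77% per month.

From u* = s/(s+f): s = u·f/(1−u).
s = 0.0395 × 43.0 / (1 − 0.0395) = 1.6985 / 0.9605 ≈ 1.77% per month.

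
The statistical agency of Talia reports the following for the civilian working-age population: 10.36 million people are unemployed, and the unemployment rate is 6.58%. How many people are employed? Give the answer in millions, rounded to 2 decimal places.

Labor force = U / u = 10.36 / 0.0658 ≈ 157.45 million.
Employed = labor force − unemployed = 157.45 − 10.36 = 147.09 million.

About 147.09 million are employed.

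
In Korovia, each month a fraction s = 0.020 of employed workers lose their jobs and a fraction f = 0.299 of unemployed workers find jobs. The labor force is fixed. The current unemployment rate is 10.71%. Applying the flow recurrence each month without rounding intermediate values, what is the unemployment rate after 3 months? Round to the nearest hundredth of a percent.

Unemployment rate after three months ≈ 7.67%.

With a fixed labor force, u_{t+1} = u_t + s·(1−u_t) − f·u_t = u_t·(1−s−f) + s.
Here 1−s−f = 0.681 and s = 0.020.
u_1 = 0.107100 × 0.681 + 0.020 = 0.092935.
u_2 = 0.092935 × 0.681 + 0.020 = 0.083289.
u_3 = 0.083289 × 0.681 + 0.020 = 0.076720.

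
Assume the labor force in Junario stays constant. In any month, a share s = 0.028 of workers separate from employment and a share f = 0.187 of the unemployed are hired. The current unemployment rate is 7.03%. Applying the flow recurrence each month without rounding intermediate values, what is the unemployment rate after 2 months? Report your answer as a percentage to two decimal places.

With a fixed labor force, u_{t+1} = u_t + s·(1−u_t) − f·u_t = u_t·(1−s−f) + s.
Here 1−s−f = 0.785 and s = 0.028.
u_1 = 0.070300 × 0.785 + 0.028 = 0.083186.
u_2 = 0.083186 × 0.785 + 0.028 = 0.093301.

Unemployment rate after two months ≈ 9.33%.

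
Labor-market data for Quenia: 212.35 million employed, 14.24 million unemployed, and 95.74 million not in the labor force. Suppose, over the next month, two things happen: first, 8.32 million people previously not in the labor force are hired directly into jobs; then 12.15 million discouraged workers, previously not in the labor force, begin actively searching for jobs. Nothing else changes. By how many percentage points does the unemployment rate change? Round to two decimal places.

Initially, labor force = 212.35 + 14.24 = 226.59 million, so u = 14.24/226.59 = 6.28%.
After the first change, employed and labor force both rise by 8.32; unemployed unchanged → E = 220.67, U = 14.24, labor force = 234.91 million.
After the second change, unemployed and labor force both rise by 12.15 → E = 220.67, U = 26.39, labor force = 247.06 million.
New unemployment rate = 26.39 / 247.06 = 10.68%.
Change = 10.68% − 6.28% = +4.40 percentage points.

The unemployment rate changes by +4.40 percentage points.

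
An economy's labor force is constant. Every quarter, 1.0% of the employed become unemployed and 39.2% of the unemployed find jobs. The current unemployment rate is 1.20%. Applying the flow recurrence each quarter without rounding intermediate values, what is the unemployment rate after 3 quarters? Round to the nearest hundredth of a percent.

With a fixed labor force, u_{t+1} = u_t + s·(1−u_t) − f·u_t = u_t·(1−s−f) + s.
Here 1−s−f = 0.598 and s = 0.010.
u_1 = 0.012000 × 0.598 + 0.010 = 0.017176.
u_2 = 0.017176 × 0.598 + 0.010 = 0.020271.
u_3 = 0.020271 × 0.598 + 0.010 = 0.022122.

Unemployment rate after three quarters ≈ 2.21%.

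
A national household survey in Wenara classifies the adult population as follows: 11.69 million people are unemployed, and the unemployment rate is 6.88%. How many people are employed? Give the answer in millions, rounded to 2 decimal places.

Labor force = U / u = 11.69 / 0.0688 ≈ 169.91 million.
Employed = labor force − unemployed = 169.91 − 11.69 = 158.22 million.

About 158.22 million are employed.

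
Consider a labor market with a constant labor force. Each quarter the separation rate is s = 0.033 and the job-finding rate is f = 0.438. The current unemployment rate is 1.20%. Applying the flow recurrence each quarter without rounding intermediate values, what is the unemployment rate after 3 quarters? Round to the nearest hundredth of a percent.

Unemployment rate after three quarters ≈ 6.15%.

With a fixed labor force, u_{t+1} = u_t + s·(1−u_t) − f·u_t = u_t·(1−s−f) + s.
Here 1−s−f = 0.529 and s = 0.033.
u_1 = 0.012000 × 0.529 + 0.033 = 0.039348.
u_2 = 0.039348 × 0.529 + 0.033 = 0.053815.
u_3 = 0.053815 × 0.529 + 0.033 = 0.061468.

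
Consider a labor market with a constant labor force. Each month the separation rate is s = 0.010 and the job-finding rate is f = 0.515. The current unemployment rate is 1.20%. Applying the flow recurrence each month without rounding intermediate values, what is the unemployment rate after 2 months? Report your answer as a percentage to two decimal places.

Unemployment rate after two months ≈ 1.75%.

With a fixed labor force, u_{t+1} = u_t + s·(1−u_t) − f·u_t = u_t·(1−s−f) + s.
Here 1−s−f = 0.475 and s = 0.010.
u_1 = 0.012000 × 0.475 + 0.010 = 0.015700.
u_2 = 0.015700 × 0.475 + 0.010 = 0.017458.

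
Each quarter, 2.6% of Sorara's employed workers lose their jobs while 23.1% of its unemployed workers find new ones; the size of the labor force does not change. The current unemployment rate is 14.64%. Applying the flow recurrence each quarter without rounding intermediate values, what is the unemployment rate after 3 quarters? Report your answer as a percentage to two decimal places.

With a fixed labor force, u_{t+1} = u_t + s·(1−u_t) − f·u_t = u_t·(1−s−f) + s.
Here 1−s−f = 0.743 and s = 0.026.
u_1 = 0.146400 × 0.743 + 0.026 = 0.134775.
u_2 = 0.134775 × 0.743 + 0.026 = 0.126138.
u_3 = 0.126138 × 0.743 + 0.026 = 0.119721.

Unemployment rate after three quarters ≈ 11.97%.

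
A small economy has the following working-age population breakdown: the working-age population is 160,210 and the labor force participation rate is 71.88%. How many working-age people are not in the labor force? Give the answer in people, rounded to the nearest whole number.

Share not in the labor force = 1 − 0.7188 = 0.2812.
Not in labor force = 0.2812 × 160,210 ≈ 45,051.

About 45,051 are not in the labor force.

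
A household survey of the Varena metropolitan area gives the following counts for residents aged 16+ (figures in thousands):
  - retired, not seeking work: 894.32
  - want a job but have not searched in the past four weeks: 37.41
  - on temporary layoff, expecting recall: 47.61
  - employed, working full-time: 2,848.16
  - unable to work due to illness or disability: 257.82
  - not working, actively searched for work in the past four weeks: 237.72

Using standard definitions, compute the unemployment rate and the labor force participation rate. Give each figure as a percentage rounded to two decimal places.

Unemployment rate ≈ 9.11%; labor force participation rate ≈ 72.48%.

Employed = 2,848.16 thousand.
Unemployed = 47.61 + 237.72 = 285.33 thousand (jobless and actively searching, or on temporary layoff).
Labor force = 2,848.16 + 285.33 = 3,133.49 thousand.
Not in labor force = 894.32 + 37.41 + 257.82 = 1,189.55 thousand (those not working and not actively searching are outside the labor force — including those who want a job but have given up searching).
Civilian working-age population = 3,133.49 + 1,189.55 = 4,323.04 thousand.
Unemployment rate = 285.33 / 3,133.49 = 9.11%.
Labor force participation rate = 3,133.49 / 4,323.04 = 72.48%.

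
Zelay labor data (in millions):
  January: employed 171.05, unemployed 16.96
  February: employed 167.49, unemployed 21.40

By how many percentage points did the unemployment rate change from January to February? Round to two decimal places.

The unemployment rate changed by +2.31 percentage points.

January: labor force = 171.05 + 16.96 = 188.01; u = 16.96/188.01 = 9.02%.
February: labor force = 167.49 + 21.40 = 188.89; u = 21.40/188.89 = 11.33%.
Change = 11.33% − 9.02% = +2.31 pp.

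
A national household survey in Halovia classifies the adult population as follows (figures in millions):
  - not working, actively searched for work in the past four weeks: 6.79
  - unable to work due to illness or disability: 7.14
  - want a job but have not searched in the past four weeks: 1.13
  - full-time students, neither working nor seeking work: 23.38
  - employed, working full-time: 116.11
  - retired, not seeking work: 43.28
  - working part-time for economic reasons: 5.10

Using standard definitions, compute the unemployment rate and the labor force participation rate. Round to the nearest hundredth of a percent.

Employed = 116.11 + 5.10 = 121.21 million (anyone who worked, including part-time for economic reasons, counts as employed).
Unemployed = 6.79 million.
Labor force = 121.21 + 6.79 = 128.00 million.
Not in labor force = 7.14 + 1.13 + 23.38 + 43.28 = 74.93 million (those not working and not actively searching are outside the labor force — including those who want a job but have given up searching).
Civilian working-age population = 128.00 + 74.93 = 202.93 million.
Unemployment rate = 6.79 / 128.00 = 5.30%.
Labor force participation rate = 128.00 / 202.93 = 63.08%.

Unemployment rate ≈ 5.30%; labor force participation rate ≈ 63.08%.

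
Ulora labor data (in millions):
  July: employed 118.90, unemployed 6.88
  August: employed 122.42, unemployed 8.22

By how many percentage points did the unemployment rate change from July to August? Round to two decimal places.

The unemployment rate changed by +0.82 percentage points.

July: labor force = 118.90 + 6.88 = 125.78; u = 6.88/125.78 = 5.47%.
August: labor force = 122.42 + 8.22 = 130.64; u = 8.22/130.64 = 6.29%.
Change = 6.29% − 5.47% = +0.82 pp.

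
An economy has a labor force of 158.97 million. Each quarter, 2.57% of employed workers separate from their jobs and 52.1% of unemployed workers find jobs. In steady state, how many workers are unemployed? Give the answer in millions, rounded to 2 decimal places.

About 7.47 million are unemployed in steady state.

Steady-state unemployment rate u* = s/(s+f) = 2.57/(2.57+52.1) = 0.047009.
Unemployed = u* × labor force = 0.047009 × 158.97 ≈ 7.47 million.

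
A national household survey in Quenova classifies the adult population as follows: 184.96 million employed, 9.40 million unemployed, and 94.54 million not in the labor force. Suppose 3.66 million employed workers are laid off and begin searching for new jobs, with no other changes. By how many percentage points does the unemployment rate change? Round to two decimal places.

Initially, labor force = 184.96 + 9.40 = 194.36 million, so u = 9.40/194.36 = 4.84%.
After the change, employed falls and unemployed rises by 3.66; labor force unchanged → E = 181.30, U = 13.06, labor force = 194.36 million.
New unemployment rate = 13.06 / 194.36 = 6.72%.
Change = 6.72% − 4.84% = +1.88 percentage points.

The unemployment rate changes by +1.88 percentage points.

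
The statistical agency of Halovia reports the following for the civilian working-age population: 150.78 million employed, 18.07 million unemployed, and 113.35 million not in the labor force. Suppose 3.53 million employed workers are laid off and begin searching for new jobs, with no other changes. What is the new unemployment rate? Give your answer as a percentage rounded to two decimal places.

Initially, labor force = 150.78 + 18.07 = 168.85 million, so u = 18.07/168.85 = 10.70%.
After the change, employed falls and unemployed rises by 3.53; labor force unchanged → E = 147.25, U = 21.60, labor force = 168.85 million.
New unemployment rate = 21.60 / 168.85 = 12.79%.

New unemployment rate ≈ 12.79%.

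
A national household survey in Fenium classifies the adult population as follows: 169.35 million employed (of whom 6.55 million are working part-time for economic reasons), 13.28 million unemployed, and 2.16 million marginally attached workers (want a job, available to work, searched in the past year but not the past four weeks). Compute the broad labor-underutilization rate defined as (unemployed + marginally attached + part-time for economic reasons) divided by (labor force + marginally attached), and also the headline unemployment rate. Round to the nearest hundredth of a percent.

Labor force = 169.35 + 13.28 = 182.63 million.
Numerator = 13.28 + 2.16 + 6.55 = 21.99 million.
Denominator = 182.63 + 2.16 = 184.79 million.
Broad rate = 21.99 / 184.79 = 11.90%.
Headline unemployment rate = 13.28 / 182.63 = 7.27%.

Broad underutilization rate ≈ 11.90%; headline unemployment rate ≈ 7.27%.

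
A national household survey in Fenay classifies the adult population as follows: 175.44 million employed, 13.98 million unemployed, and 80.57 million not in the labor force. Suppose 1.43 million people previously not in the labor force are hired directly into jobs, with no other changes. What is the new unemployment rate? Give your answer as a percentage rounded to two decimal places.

New unemployment rate ≈ 7.33%.

Initially, labor force = 175.44 + 13.98 = 189.42 million, so u = 13.98/189.42 = 7.38%.
After the change, employed and labor force both rise by 1.43; unemployed unchanged → E = 176.87, U = 13.98, labor force = 190.85 million.
New unemployment rate = 13.98 / 190.85 = 7.33%.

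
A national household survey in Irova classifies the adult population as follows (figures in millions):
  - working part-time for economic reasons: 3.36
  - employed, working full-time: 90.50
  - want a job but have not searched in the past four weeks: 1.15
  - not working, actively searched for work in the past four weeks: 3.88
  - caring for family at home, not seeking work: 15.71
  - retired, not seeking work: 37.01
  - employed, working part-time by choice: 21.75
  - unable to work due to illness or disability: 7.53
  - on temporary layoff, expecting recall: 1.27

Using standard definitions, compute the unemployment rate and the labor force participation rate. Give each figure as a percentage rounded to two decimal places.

Unemployment rate ≈ 4.26%; labor force participation rate ≈ 66.29%.

Employed = 3.36 + 90.50 + 21.75 = 115.61 million (anyone who worked, including part-time for economic reasons, counts as employed).
Unemployed = 3.88 + 1.27 = 5.15 million (jobless and actively searching, or on temporary layoff).
Labor force = 115.61 + 5.15 = 120.76 million.
Not in labor force = 1.15 + 15.71 + 37.01 + 7.53 = 61.40 million (those not working and not actively searching are outside the labor force — including those who want a job but have given up searching).
Civilian working-age population = 120.76 + 61.40 = 182.16 million.
Unemployment rate = 5.15 / 120.76 = 4.26%.
Labor force participation rate = 120.76 / 182.16 = 66.29%.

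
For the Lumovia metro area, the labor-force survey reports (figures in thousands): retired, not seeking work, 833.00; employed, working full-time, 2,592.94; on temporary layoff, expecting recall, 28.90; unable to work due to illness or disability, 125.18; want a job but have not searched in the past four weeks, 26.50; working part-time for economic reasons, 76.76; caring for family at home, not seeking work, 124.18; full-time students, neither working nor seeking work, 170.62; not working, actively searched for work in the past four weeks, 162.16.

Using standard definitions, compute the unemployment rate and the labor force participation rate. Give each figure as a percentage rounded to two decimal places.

Employed = 2,592.94 + 76.76 = 2,669.70 thousand (anyone who worked, including part-time for economic reasons, counts as employed).
Unemployed = 28.90 + 162.16 = 191.06 thousand (jobless and actively searching, or on temporary layoff).
Labor force = 2,669.70 + 191.06 = 2,860.76 thousand.
Not in labor force = 833.00 + 125.18 + 26.50 + 124.18 + 170.62 = 1,279.48 thousand (those not working and not actively searching are outside the labor force — including those who want a job but have given up searching).
Civilian working-age population = 2,860.76 + 1,279.48 = 4,140.24 thousand.
Unemployment rate = 191.06 / 2,860.76 = 6.68%.
Labor force participation rate = 2,860.76 / 4,140.24 = 69.10%.

Unemployment rate ≈ 6.68%; labor force participation rate ≈ 69.10%.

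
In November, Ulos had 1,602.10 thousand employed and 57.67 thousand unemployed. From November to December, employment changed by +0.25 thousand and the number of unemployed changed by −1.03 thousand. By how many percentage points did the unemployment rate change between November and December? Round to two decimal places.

The unemployment rate changed by −0.06 percentage points.

November: labor force = 1,602.10 + 57.67 = 1,659.77; u = 57.67/1,659.77 = 3.47%.
December: labor force = 1,602.35 + 56.64 = 1,658.99; u = 56.64/1,658.99 = 3.41%.
Change = 3.41% − 3.47% = −0.06 pp.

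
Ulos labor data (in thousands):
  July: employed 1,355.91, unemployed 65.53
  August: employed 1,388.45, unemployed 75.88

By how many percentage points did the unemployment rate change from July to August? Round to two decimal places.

The unemployment rate changed by +0.57 percentage points.

July: labor force = 1,355.91 + 65.53 = 1,421.44; u = 65.53/1,421.44 = 4.61%.
August: labor force = 1,388.45 + 75.88 = 1,464.33; u = 75.88/1,464.33 = 5.18%.
Change = 5.18% − 4.61% = +0.57 pp.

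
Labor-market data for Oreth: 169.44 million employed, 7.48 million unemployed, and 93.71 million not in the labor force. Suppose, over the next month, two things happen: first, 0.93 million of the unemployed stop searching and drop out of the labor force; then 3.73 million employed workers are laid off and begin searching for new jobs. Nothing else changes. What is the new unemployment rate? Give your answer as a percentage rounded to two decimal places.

Initially, labor force = 169.44 + 7.48 = 176.92 million, so u = 7.48/176.92 = 4.23%.
After the first change, unemployed and labor force both fall by 0.93 → E = 169.44, U = 6.55, labor force = 175.99 million.
After the second change, employed falls and unemployed rises by 3.73; labor force unchanged → E = 165.71, U = 10.28, labor force = 175.99 million.
New unemployment rate = 10.28 / 175.99 = 5.84%.

New unemployment rate ≈ 5.84%.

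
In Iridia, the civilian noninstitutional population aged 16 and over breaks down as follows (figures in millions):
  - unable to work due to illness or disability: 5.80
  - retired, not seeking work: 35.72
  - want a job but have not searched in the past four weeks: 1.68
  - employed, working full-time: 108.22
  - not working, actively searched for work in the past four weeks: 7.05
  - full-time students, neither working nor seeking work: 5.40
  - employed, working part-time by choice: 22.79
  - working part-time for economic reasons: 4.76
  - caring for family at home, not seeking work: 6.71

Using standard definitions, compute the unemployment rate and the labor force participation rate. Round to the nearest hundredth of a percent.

Employed = 108.22 + 22.79 + 4.76 = 135.77 million (anyone who worked, including part-time for economic reasons, counts as employed).
Unemployed = 7.05 million.
Labor force = 135.77 + 7.05 = 142.82 million.
Not in labor force = 5.80 + 35.72 + 1.68 + 5.40 + 6.71 = 55.31 million (those not working and not actively searching are outside the labor force — including those who want a job but have given up searching).
Civilian working-age population = 142.82 + 55.31 = 198.13 million.
Unemployment rate = 7.05 / 142.82 = 4.94%.
Labor force participation rate = 142.82 / 198.13 = 72.08%.

Unemployment rate ≈ 4.94%; labor force participation rate ≈ 72.08%.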